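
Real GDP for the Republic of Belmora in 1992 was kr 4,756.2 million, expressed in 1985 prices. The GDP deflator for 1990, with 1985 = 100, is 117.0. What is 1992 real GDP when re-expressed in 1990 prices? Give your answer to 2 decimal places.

Real GDP in 1990 prices = Real GDP in 1985 prices × (P_1990/P_1985) = 4756.2 × 1.170 = 5564.75.

kr 5,564.75 million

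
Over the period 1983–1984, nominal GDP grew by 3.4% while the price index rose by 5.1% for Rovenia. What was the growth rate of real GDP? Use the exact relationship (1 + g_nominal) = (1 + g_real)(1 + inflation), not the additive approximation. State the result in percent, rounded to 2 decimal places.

-1.62%

(1 + g_nom) = (1 + g_real)(1 + π), so g_real = 1.0340 / 1.0510 − 1 = -0.01618.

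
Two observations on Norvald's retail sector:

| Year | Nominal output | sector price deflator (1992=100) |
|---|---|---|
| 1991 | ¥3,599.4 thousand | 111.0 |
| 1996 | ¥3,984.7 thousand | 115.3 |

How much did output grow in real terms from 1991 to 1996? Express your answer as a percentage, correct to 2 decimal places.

6.58%

Real output 1991 = 3599.4 / 1.110 = 3242.70.
Real output 1996 = 3984.7 / 1.153 = 3455.94.
Real growth = 3455.94 / 3242.70 − 1 = 0.0658.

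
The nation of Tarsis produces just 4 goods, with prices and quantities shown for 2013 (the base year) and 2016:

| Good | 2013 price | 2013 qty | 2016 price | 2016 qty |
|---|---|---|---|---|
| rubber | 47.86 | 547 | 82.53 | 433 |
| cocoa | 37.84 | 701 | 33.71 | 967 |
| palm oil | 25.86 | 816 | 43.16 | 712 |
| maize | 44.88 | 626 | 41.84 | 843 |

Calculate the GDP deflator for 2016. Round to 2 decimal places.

118.29

Nominal GDP 2016 = 82.53·433 + 33.71·967 + 43.16·712 + 41.84·843 = 134334.10.
Real GDP 2016 (at 2013 prices) = 47.86·433 + 37.84·967 + 25.86·712 + 44.88·843 = 113560.82.
Deflator = Nominal/Real × 100 = 134334.10/113560.82 × 100 = 118.293.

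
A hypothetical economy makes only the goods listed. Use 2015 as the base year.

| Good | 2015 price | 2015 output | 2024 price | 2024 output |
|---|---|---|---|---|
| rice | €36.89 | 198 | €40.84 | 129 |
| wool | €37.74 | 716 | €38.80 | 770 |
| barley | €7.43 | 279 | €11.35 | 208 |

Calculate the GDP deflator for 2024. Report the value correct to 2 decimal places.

106.05

Nominal GDP 2024 = 40.84·129 + 38.80·770 + 11.35·208 = 37505.16.
Real GDP 2024 (at 2015 prices) = 36.89·129 + 37.74·770 + 7.43·208 = 35364.05.
Deflator = Nominal/Real × 100 = 37505.16/35364.05 × 100 = 106.054.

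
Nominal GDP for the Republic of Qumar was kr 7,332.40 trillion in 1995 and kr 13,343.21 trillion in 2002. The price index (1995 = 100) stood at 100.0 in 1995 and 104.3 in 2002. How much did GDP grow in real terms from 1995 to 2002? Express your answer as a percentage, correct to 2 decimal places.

74.47%

Real GDP 1995 = 7332.40 / 1.000 = 7332.40.
Real GDP 2002 = 13343.21 / 1.043 = 12793.11.
Real growth = 12793.11 / 7332.40 − 1 = 0.7447.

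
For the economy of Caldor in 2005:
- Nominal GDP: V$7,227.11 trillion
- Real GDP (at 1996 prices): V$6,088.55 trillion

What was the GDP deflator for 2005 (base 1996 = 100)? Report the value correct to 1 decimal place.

118.7

GDP deflator = (Nominal / Real) × 100 = 7227.11 / 6088.55 × 100 = 118.70.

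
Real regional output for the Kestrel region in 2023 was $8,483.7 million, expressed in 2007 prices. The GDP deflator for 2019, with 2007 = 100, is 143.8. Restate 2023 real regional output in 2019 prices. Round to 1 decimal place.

Real regional output in 2019 prices = Real regional output in 2007 prices × (P_2019/P_2007) = 8483.7 × 1.438 = 12199.56.

$12,199.6 million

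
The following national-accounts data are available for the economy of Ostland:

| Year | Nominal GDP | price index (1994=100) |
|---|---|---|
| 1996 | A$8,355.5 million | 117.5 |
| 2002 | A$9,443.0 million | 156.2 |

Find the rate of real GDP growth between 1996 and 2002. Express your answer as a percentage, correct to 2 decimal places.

Deflate each year: 1996 → 8355.5/1.175 = 7111.06; 2002 → 9443.0/1.562 = 6045.45.
So real GDP changed by 6045.45/7111.06 − 1 = -0.1499, i.e. -14.99%.

-14.99%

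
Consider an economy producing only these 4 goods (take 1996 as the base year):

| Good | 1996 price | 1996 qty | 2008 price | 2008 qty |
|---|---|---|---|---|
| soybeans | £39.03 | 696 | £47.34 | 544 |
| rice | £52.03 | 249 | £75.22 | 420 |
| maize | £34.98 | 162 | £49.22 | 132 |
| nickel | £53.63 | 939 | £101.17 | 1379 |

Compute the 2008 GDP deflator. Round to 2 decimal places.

Nominal GDP 2008 = 47.34·544 + 75.22·420 + 49.22·132 + 101.17·1379 = 203355.83.
Real GDP 2008 (at 1996 prices) = 39.03·544 + 52.03·420 + 34.98·132 + 53.63·1379 = 121658.05.
Deflator = Nominal/Real × 100 = 203355.83/121658.05 × 100 = 167.154.

167.15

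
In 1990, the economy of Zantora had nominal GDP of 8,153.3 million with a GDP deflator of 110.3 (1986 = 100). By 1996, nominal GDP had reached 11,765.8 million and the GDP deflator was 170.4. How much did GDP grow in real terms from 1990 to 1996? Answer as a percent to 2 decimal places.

Deflate each year: 1990 → 8153.3/1.103 = 7391.93; 1996 → 11765.8/1.704 = 6904.81.
So real GDP changed by 6904.81/7391.93 − 1 = -0.0659, i.e. -6.59%.

-6.59%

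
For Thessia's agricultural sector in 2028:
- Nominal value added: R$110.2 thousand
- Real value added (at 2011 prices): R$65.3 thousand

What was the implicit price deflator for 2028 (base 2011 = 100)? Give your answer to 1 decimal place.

implicit price deflator = (Nominal / Real) × 100 = 110.2 / 65.3 × 100 = 168.76.

168.8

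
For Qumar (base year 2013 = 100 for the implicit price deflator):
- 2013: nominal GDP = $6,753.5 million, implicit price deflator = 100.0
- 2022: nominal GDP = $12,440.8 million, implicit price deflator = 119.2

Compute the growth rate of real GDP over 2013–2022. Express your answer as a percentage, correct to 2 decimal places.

54.54%

Deflate each year: 2013 → 6753.5/1.000 = 6753.50; 2022 → 12440.8/1.192 = 10436.91.
So real GDP changed by 10436.91/6753.50 − 1 = 0.5454, i.e. 54.54%.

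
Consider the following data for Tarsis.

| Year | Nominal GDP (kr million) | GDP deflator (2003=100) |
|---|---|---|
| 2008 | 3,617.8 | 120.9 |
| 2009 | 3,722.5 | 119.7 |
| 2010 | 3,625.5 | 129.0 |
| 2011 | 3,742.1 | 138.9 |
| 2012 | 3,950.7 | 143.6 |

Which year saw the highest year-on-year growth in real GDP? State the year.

2009: real = 3722.5/1.197 = 3109.86; growth vs 2008 (2992.39) = 3.93%.
2010: real = 3625.5/1.290 = 2810.47; growth vs 2009 (3109.86) = -9.63%.
2011: real = 3742.1/1.389 = 2694.10; growth vs 2010 (2810.47) = -4.14%.
2012: real = 3950.7/1.436 = 2751.18; growth vs 2011 (2694.10) = 2.12%.

2009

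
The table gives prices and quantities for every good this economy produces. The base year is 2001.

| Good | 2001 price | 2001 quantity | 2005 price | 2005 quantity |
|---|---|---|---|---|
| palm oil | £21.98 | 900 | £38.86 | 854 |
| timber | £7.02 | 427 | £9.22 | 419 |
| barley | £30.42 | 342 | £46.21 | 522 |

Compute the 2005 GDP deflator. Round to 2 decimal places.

Nominal GDP 2005 = 38.86·854 + 9.22·419 + 46.21·522 = 61171.24.
Real GDP 2005 (at 2001 prices) = 21.98·854 + 7.02·419 + 30.42·522 = 37591.54.
Deflator = Nominal/Real × 100 = 61171.24/37591.54 × 100 = 162.726.

162.73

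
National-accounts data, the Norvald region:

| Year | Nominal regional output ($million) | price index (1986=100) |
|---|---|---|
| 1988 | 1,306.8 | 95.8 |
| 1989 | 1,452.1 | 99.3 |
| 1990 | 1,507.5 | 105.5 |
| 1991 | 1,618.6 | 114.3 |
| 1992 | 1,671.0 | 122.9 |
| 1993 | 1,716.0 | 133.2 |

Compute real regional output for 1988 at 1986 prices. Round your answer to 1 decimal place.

Real regional output 1988 = 1306.8 / 0.958 = 1364.09.

$1,364.1 million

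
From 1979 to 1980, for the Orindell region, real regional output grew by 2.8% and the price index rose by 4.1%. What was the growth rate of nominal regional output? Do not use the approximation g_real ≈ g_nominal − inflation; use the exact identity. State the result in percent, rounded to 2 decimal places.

(1 + g_nom) = (1 + g_real)(1 + π) = 1.0280 × 1.0410 = 1.07015.

7.01%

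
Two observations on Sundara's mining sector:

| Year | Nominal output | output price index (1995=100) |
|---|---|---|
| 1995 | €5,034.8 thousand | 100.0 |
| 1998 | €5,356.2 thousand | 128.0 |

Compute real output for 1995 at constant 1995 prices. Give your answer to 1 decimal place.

Real output = Nominal / (output price index/100) = 5034.8 / 1.000 = 5034.80.

€5,034.8 thousand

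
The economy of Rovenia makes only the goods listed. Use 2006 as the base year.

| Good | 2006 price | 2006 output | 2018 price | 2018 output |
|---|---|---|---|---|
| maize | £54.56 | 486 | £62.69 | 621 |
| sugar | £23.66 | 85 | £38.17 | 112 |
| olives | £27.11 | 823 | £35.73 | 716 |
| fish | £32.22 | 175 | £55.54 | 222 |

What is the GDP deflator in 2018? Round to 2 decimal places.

128.56

Nominal GDP 2018 = 62.69·621 + 38.17·112 + 35.73·716 + 55.54·222 = 81118.09.
Real GDP 2018 (at 2006 prices) = 54.56·621 + 23.66·112 + 27.11·716 + 32.22·222 = 63095.28.
Deflator = Nominal/Real × 100 = 81118.09/63095.28 × 100 = 128.564.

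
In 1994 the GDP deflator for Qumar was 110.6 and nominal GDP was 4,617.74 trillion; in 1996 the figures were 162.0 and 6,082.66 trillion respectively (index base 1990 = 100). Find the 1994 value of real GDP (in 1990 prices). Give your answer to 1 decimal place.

4,175.2 trillion

Real GDP = Nominal / (GDP deflator/100) = 4617.74 / 1.106 = 4175.17.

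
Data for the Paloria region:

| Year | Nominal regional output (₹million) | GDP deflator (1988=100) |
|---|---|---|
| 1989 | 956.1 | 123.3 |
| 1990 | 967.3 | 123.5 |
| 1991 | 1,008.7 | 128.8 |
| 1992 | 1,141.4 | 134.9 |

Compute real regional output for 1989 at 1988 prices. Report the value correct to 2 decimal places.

₹775.43 million

Real regional output 1989 = 956.1 / 1.233 = 775.43.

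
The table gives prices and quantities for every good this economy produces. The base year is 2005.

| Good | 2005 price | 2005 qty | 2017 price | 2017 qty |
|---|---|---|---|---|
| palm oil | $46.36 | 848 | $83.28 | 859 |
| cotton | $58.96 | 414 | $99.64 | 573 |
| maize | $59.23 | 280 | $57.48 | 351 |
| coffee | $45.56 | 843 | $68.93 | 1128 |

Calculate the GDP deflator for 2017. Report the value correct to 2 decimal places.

Nominal GDP 2017 = 83.28·859 + 99.64·573 + 57.48·351 + 68.93·1128 = 226559.76.
Real GDP 2017 (at 2005 prices) = 46.36·859 + 58.96·573 + 59.23·351 + 45.56·1128 = 145788.73.
Deflator = Nominal/Real × 100 = 226559.76/145788.73 × 100 = 155.403.

155.40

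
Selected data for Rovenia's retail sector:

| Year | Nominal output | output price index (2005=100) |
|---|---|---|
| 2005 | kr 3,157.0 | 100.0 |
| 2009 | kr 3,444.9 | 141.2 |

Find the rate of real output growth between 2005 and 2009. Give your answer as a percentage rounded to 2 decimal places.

-22.72%

Deflate each year: 2005 → 3157.0/1.000 = 3157.00; 2009 → 3444.9/1.412 = 2439.73.
So real output changed by 2439.73/3157.00 − 1 = -0.2272, i.e. -22.72%.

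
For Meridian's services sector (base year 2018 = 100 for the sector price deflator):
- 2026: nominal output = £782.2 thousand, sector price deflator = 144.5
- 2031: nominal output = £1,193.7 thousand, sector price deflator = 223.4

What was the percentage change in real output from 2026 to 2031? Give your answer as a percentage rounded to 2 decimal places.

Real output 2026 = 782.2 / 1.445 = 541.31.
Real output 2031 = 1193.7 / 2.234 = 534.33.
Real growth = 534.33 / 541.31 − 1 = -0.0129.

-1.29%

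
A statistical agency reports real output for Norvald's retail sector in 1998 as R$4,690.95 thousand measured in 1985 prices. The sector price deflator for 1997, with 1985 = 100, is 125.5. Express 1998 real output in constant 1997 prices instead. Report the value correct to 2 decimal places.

R$5,887.14 thousand

Real output in 1997 prices = Real output in 1985 prices × (P_1997/P_1985) = 4690.95 × 1.255 = 5887.14.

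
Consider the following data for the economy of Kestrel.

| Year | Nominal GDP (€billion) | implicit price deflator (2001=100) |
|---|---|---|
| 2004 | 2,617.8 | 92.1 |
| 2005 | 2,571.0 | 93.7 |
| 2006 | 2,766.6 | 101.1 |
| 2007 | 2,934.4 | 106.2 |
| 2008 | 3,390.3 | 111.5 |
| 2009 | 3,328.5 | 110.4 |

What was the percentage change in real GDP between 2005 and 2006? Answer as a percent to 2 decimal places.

-0.27%

Real GDP 2005 = 2571.0/0.937 = 2743.86.
Real GDP 2006 = 2766.6/1.011 = 2736.50.
Change = 2736.50/2743.86 − 1 = -0.0027.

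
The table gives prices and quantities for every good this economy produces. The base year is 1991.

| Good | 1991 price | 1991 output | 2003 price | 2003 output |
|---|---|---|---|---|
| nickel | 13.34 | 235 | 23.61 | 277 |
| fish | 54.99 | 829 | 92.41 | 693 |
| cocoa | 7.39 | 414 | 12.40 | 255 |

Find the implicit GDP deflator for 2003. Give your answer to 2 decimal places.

Nominal GDP 2003 = 23.61·277 + 92.41·693 + 12.40·255 = 73742.10.
Real GDP 2003 (at 1991 prices) = 13.34·277 + 54.99·693 + 7.39·255 = 43687.70.
Deflator = Nominal/Real × 100 = 73742.10/43687.70 × 100 = 168.794.

168.79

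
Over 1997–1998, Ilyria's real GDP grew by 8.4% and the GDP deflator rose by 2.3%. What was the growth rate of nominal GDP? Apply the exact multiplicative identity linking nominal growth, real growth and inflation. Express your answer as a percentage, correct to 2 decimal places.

(1 + g_nom) = (1 + g_real)(1 + π) = 1.0840 × 1.0230 = 1.10893.

10.89%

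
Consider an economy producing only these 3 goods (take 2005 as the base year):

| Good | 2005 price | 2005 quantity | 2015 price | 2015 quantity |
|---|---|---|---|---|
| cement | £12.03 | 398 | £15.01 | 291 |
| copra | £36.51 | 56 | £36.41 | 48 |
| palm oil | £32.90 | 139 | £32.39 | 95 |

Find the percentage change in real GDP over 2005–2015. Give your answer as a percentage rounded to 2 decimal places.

-26.54%

Real GDP 2005 = Nominal GDP 2005 = 12.03·398 + 36.51·56 + 32.90·139 = 11405.60.
Real GDP 2015 (at 2005 prices) = 12.03·291 + 36.51·48 + 32.90·95 = 8378.71.
Real growth = 8378.71/11405.60 − 1 = -0.2654.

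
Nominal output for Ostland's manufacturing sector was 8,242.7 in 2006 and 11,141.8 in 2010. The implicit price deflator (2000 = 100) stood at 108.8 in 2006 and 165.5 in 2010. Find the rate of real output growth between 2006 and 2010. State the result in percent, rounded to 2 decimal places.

-11.14%

Real output 2006 = 8242.7 / 1.088 = 7576.01.
Real output 2010 = 11141.8 / 1.655 = 6732.21.
Real growth = 6732.21 / 7576.01 − 1 = -0.1114.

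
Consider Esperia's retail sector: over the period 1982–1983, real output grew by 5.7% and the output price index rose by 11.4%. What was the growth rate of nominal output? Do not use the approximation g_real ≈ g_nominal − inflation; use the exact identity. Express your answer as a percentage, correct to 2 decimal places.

17.75%

(1 + g_nom) = (1 + g_real)(1 + π) = 1.0570 × 1.1140 = 1.17750.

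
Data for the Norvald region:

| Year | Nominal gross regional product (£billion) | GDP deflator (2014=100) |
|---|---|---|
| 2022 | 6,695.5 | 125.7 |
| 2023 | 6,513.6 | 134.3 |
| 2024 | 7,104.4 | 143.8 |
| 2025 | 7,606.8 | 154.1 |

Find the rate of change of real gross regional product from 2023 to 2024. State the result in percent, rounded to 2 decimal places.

Real gross regional product 2023 = 6513.6/1.343 = 4850.04.
Real gross regional product 2024 = 7104.4/1.438 = 4940.47.
Change = 4940.47/4850.04 − 1 = 0.0186.

1.86%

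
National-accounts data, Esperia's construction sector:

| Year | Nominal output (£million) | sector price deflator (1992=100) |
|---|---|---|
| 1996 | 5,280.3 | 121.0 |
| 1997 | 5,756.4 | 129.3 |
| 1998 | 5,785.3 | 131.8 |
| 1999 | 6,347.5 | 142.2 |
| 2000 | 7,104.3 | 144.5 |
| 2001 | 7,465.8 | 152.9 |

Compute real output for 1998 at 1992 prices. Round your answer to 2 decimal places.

Real output 1998 = 5785.3 / 1.318 = 4389.45.

£4,389.45 million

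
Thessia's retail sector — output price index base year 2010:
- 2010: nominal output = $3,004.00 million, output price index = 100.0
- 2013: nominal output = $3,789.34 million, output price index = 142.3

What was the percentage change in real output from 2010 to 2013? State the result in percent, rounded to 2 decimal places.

Real output 2010 = 3004.00 / 1.000 = 3004.00.
Real output 2013 = 3789.34 / 1.423 = 2662.92.
Real growth = 2662.92 / 3004.00 − 1 = -0.1135.

-11.35%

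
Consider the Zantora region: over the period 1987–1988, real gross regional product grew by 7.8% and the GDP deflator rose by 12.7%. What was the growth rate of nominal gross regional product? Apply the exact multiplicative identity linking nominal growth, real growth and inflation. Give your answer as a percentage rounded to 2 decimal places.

21.49%

(1 + g_nom) = (1 + g_real)(1 + π) = 1.0780 × 1.1270 = 1.21491.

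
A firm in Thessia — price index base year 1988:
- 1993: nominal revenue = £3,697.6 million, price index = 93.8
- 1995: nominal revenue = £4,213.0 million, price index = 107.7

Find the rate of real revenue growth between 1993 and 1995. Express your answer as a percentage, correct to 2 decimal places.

Real revenue 1993 = 3697.6 / 0.938 = 3942.00.
Real revenue 1995 = 4213.0 / 1.077 = 3911.79.
Real growth = 3911.79 / 3942.00 − 1 = -0.0077.

-0.77%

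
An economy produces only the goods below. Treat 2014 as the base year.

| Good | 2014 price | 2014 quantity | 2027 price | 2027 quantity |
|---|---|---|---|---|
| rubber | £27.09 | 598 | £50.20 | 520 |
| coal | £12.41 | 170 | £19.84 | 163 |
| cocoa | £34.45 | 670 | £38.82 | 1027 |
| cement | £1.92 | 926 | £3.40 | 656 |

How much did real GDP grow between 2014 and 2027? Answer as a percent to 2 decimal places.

22.19%

Real GDP 2014 = Nominal GDP 2014 = 27.09·598 + 12.41·170 + 34.45·670 + 1.92·926 = 43168.94.
Real GDP 2027 (at 2014 prices) = 27.09·520 + 12.41·163 + 34.45·1027 + 1.92·656 = 52749.30.
Real growth = 52749.30/43168.94 − 1 = 0.2219.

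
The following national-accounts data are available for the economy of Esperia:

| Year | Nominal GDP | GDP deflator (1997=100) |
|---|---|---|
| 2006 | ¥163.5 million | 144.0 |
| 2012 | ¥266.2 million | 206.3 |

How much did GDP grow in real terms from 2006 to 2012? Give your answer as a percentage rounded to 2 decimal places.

13.65%

Deflate each year: 2006 → 163.5/1.440 = 113.54; 2012 → 266.2/2.063 = 129.04.
So real GDP changed by 129.04/113.54 − 1 = 0.1365, i.e. 13.65%.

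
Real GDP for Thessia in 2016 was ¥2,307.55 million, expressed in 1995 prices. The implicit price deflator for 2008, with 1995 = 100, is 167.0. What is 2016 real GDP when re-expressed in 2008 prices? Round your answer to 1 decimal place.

¥3,853.6 million

Real GDP in 2008 prices = Real GDP in 1995 prices × (P_2008/P_1995) = 2307.55 × 1.670 = 3853.61.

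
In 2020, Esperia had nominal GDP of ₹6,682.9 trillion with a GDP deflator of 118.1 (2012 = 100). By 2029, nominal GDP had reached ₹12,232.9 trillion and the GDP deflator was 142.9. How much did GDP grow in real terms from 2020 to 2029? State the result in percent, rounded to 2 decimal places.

Real GDP 2020 = 6682.9 / 1.181 = 5658.68.
Real GDP 2029 = 12232.9 / 1.429 = 8560.46.
Real growth = 8560.46 / 5658.68 − 1 = 0.5128.

51.28%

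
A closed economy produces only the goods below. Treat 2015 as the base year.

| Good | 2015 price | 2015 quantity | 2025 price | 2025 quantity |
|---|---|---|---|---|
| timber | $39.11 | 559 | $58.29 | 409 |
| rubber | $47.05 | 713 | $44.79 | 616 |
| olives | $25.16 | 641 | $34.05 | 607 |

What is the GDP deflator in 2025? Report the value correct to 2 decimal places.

Nominal GDP 2025 = 58.29·409 + 44.79·616 + 34.05·607 = 72099.60.
Real GDP 2025 (at 2015 prices) = 39.11·409 + 47.05·616 + 25.16·607 = 60250.91.
Deflator = Nominal/Real × 100 = 72099.60/60250.91 × 100 = 119.666.

119.67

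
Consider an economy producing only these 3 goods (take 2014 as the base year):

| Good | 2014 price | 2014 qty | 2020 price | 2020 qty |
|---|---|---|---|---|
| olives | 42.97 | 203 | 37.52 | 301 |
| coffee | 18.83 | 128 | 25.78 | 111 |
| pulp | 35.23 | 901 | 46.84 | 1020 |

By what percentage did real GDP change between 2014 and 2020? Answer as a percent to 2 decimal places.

Real GDP 2014 = Nominal GDP 2014 = 42.97·203 + 18.83·128 + 35.23·901 = 42875.38.
Real GDP 2020 (at 2014 prices) = 42.97·301 + 18.83·111 + 35.23·1020 = 50958.70.
Real growth = 50958.70/42875.38 − 1 = 0.1885.

18.85%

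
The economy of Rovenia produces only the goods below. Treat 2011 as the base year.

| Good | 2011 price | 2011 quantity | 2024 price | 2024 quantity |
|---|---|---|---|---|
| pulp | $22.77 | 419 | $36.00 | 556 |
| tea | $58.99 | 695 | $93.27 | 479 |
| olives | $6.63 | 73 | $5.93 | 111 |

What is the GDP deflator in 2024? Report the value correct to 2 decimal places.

Nominal GDP 2024 = 36.00·556 + 93.27·479 + 5.93·111 = 65350.56.
Real GDP 2024 (at 2011 prices) = 22.77·556 + 58.99·479 + 6.63·111 = 41652.26.
Deflator = Nominal/Real × 100 = 65350.56/41652.26 × 100 = 156.896.

156.90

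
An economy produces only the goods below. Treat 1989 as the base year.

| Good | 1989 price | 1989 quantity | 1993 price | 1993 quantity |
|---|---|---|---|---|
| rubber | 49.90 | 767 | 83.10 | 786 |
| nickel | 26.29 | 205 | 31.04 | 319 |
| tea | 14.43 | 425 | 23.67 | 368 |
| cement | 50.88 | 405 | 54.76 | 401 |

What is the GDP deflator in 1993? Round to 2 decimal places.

144.42

Nominal GDP 1993 = 83.10·786 + 31.04·319 + 23.67·368 + 54.76·401 = 105887.68.
Real GDP 1993 (at 1989 prices) = 49.90·786 + 26.29·319 + 14.43·368 + 50.88·401 = 73321.03.
Deflator = Nominal/Real × 100 = 105887.68/73321.03 × 100 = 144.417.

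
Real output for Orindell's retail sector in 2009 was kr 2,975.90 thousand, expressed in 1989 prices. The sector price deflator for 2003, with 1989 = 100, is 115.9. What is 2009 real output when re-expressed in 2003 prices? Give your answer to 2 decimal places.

Real output in 2003 prices = Real output in 1989 prices × (P_2003/P_1989) = 2975.90 × 1.159 = 3449.07.

kr 3,449.07 thousand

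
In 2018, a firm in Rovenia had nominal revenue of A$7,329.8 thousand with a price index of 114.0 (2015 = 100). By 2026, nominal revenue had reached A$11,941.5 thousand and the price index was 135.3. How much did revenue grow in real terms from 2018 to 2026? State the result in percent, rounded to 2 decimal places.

37.27%

Real revenue 2018 = 7329.8 / 1.140 = 6429.65.
Real revenue 2026 = 11941.5 / 1.353 = 8825.94.
Real growth = 8825.94 / 6429.65 − 1 = 0.3727.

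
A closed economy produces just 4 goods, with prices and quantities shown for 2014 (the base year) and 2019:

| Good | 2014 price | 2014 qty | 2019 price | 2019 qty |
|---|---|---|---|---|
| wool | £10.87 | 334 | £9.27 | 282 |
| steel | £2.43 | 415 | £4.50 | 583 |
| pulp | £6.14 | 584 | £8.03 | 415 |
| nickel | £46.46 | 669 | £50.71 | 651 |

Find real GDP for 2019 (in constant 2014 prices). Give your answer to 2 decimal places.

Real GDP 2019 = Σ (p_2014 × q_2019) = 10.87·282 + 2.43·583 + 6.14·415 + 46.46·651 = 37275.59.

£37275.59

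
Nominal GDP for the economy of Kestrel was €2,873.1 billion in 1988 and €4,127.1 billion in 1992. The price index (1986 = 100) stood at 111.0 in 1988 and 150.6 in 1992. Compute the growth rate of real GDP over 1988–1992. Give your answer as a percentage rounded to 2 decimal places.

Deflate each year: 1988 → 2873.1/1.110 = 2588.38; 1992 → 4127.1/1.506 = 2740.44.
So real GDP changed by 2740.44/2588.38 − 1 = 0.0587, i.e. 5.87%.

5.87%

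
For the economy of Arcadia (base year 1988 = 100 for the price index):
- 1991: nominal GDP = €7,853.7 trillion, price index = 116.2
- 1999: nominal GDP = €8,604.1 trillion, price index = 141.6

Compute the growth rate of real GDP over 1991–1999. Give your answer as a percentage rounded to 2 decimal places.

Real GDP 1991 = 7853.7 / 1.162 = 6758.78.
Real GDP 1999 = 8604.1 / 1.416 = 6076.34.
Real growth = 6076.34 / 6758.78 − 1 = -0.1010.

-10.10%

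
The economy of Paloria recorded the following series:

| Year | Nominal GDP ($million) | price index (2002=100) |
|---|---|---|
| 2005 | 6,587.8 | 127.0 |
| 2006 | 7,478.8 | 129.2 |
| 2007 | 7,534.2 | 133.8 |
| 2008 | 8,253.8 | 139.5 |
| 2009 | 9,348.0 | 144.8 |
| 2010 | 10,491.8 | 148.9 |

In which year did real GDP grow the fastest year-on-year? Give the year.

2006: real = 7478.8/1.292 = 5788.54; growth vs 2005 (5187.24) = 11.59%.
2007: real = 7534.2/1.338 = 5630.94; growth vs 2006 (5788.54) = -2.72%.
2008: real = 8253.8/1.395 = 5916.70; growth vs 2007 (5630.94) = 5.07%.
2009: real = 9348.0/1.448 = 6455.80; growth vs 2008 (5916.70) = 9.11%.
2010: real = 10491.8/1.489 = 7046.21; growth vs 2009 (6455.80) = 9.15%.

2006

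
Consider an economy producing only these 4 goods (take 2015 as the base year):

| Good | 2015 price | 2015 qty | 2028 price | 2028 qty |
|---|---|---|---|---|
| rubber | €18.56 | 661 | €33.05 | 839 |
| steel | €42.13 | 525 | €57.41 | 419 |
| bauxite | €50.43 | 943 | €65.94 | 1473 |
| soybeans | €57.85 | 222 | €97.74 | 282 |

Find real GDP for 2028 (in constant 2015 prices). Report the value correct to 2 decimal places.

€123821.40

Real GDP 2028 = Σ (p_2015 × q_2028) = 18.56·839 + 42.13·419 + 50.43·1473 + 57.85·282 = 123821.40.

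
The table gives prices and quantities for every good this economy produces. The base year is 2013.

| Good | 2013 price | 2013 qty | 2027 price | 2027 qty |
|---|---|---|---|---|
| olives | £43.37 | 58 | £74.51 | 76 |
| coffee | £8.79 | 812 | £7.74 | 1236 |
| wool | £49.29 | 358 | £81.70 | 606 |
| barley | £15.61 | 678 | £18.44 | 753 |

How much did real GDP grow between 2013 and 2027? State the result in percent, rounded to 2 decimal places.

47.26%

Real GDP 2013 = Nominal GDP 2013 = 43.37·58 + 8.79·812 + 49.29·358 + 15.61·678 = 37882.34.
Real GDP 2027 (at 2013 prices) = 43.37·76 + 8.79·1236 + 49.29·606 + 15.61·753 = 55784.63.
Real growth = 55784.63/37882.34 − 1 = 0.4726.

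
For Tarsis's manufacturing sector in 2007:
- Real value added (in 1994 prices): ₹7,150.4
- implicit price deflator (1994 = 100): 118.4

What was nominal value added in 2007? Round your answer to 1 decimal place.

₹8,466.1

Nominal value added = Real × (implicit price deflator/100) = 7150.4 × 1.184 = 8466.07.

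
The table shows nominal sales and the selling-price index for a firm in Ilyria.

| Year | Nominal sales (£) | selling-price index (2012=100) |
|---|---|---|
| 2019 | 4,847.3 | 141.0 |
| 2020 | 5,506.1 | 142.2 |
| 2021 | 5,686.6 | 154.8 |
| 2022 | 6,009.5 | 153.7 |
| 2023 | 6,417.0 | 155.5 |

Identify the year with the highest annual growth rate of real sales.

2020: real = 5506.1/1.422 = 3872.08; growth vs 2019 (3437.80) = 12.63%.
2021: real = 5686.6/1.548 = 3673.51; growth vs 2020 (3872.08) = -5.13%.
2022: real = 6009.5/1.537 = 3909.89; growth vs 2021 (3673.51) = 6.43%.
2023: real = 6417.0/1.555 = 4126.69; growth vs 2022 (3909.89) = 5.54%.

2020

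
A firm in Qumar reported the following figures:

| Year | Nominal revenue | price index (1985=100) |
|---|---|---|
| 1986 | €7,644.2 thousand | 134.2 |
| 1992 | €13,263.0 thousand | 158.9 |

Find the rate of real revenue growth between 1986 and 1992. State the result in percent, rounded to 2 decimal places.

Real revenue 1986 = 7644.2 / 1.342 = 5696.13.
Real revenue 1992 = 13263.0 / 1.589 = 8346.76.
Real growth = 8346.76 / 5696.13 − 1 = 0.4653.

46.53%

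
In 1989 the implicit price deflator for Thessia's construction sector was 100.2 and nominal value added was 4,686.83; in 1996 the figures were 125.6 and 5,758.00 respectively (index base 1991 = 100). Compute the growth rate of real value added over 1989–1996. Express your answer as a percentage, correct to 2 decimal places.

Real value added 1989 = 4686.83 / 1.002 = 4677.48.
Real value added 1996 = 5758.00 / 1.256 = 4584.39.
Real growth = 4584.39 / 4677.48 − 1 = -0.0199.

-1.99%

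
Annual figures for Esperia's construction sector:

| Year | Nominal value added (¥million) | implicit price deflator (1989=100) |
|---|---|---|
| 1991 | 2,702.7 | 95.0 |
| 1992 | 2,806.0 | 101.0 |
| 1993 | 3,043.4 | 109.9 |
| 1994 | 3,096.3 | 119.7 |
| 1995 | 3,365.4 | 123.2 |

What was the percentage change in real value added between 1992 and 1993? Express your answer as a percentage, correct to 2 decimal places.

-0.32%

Real value added 1992 = 2806.0/1.010 = 2778.22.
Real value added 1993 = 3043.4/1.099 = 2769.24.
Change = 2769.24/2778.22 − 1 = -0.0032.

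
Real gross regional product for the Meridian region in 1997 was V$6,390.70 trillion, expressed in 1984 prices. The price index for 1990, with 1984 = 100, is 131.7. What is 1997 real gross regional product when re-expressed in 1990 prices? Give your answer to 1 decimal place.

Real gross regional product in 1990 prices = Real gross regional product in 1984 prices × (P_1990/P_1984) = 6390.70 × 1.317 = 8416.55.

V$8,416.6 trillion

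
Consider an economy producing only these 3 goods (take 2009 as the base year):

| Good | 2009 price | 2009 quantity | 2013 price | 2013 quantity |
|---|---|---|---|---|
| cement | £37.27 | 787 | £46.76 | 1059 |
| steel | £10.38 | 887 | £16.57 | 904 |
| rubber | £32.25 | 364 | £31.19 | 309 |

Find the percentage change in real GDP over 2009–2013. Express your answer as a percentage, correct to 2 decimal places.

16.99%

Real GDP 2009 = Nominal GDP 2009 = 37.27·787 + 10.38·887 + 32.25·364 = 50277.55.
Real GDP 2013 (at 2009 prices) = 37.27·1059 + 10.38·904 + 32.25·309 = 58817.70.
Real growth = 58817.70/50277.55 − 1 = 0.1699.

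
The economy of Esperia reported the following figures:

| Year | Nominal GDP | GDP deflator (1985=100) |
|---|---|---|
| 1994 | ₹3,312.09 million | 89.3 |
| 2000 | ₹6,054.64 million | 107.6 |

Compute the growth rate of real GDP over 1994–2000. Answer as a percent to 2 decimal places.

51.71%

Deflate each year: 1994 → 3312.09/0.893 = 3708.95; 2000 → 6054.64/1.076 = 5626.99.
So real GDP changed by 5626.99/3708.95 − 1 = 0.5171, i.e. 51.71%.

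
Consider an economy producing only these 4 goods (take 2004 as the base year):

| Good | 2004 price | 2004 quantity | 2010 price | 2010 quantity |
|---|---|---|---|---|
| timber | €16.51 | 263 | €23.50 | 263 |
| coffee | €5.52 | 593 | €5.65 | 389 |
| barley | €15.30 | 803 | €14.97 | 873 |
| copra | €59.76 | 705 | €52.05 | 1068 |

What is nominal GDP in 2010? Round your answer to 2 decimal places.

€77036.56

Nominal GDP 2010 = Σ (p_2010 × q_2010) = 23.50·263 + 5.65·389 + 14.97·873 + 52.05·1068 = 77036.56.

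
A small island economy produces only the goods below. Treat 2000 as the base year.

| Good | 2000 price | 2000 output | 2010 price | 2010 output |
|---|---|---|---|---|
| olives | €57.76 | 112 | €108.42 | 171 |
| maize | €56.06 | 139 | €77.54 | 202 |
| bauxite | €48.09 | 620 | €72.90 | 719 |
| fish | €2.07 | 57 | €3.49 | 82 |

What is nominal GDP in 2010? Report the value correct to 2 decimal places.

€86904.18

Nominal GDP 2010 = Σ (p_2010 × q_2010) = 108.42·171 + 77.54·202 + 72.90·719 + 3.49·82 = 86904.18.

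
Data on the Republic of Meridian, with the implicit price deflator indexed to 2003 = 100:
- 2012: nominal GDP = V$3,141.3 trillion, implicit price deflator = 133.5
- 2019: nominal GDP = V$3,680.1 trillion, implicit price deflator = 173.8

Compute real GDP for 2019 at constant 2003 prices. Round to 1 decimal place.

V$2,117.4 trillion

Real GDP = Nominal / (implicit price deflator/100) = 3680.1 / 1.738 = 2117.43.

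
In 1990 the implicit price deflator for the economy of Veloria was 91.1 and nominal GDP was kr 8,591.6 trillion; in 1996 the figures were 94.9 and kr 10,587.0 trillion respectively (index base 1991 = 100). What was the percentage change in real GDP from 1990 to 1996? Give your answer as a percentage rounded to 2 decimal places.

18.29%

Real GDP 1990 = 8591.6 / 0.911 = 9430.95.
Real GDP 1996 = 10587.0 / 0.949 = 11155.95.
Real growth = 11155.95 / 9430.95 − 1 = 0.1829.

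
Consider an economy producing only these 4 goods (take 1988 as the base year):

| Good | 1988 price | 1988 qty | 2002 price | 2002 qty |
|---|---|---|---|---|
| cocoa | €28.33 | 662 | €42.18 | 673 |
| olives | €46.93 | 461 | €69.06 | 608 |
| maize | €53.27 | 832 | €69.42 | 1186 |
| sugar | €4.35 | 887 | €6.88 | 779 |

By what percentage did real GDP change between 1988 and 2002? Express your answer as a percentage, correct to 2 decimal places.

28.90%

Real GDP 1988 = Nominal GDP 1988 = 28.33·662 + 46.93·461 + 53.27·832 + 4.35·887 = 88568.28.
Real GDP 2002 (at 1988 prices) = 28.33·673 + 46.93·608 + 53.27·1186 + 4.35·779 = 114166.40.
Real growth = 114166.40/88568.28 − 1 = 0.2890.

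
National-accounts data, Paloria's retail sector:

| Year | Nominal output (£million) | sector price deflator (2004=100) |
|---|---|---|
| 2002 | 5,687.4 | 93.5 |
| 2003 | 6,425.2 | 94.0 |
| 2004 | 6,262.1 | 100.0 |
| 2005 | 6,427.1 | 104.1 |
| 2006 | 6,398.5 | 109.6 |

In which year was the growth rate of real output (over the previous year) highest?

2003

2003: real = 6425.2/0.940 = 6835.32; growth vs 2002 (6082.78) = 12.37%.
2004: real = 6262.1/1.000 = 6262.10; growth vs 2003 (6835.32) = -8.39%.
2005: real = 6427.1/1.041 = 6173.97; growth vs 2004 (6262.10) = -1.41%.
2006: real = 6398.5/1.096 = 5838.05; growth vs 2005 (6173.97) = -5.44%.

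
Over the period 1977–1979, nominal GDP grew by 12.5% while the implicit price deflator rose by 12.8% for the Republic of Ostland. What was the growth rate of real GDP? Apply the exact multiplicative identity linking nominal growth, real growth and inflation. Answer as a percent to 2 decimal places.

(1 + g_nom) = (1 + g_real)(1 + π), so g_real = 1.1250 / 1.1280 − 1 = -0.00266.

-0.27%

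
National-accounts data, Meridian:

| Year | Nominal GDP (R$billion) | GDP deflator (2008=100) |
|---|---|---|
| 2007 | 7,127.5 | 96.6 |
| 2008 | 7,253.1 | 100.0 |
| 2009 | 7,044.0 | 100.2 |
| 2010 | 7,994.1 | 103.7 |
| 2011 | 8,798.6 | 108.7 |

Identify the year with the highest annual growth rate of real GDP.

2008: real = 7253.1/1.000 = 7253.10; growth vs 2007 (7378.36) = -1.70%.
2009: real = 7044.0/1.002 = 7029.94; growth vs 2008 (7253.10) = -3.08%.
2010: real = 7994.1/1.037 = 7708.87; growth vs 2009 (7029.94) = 9.66%.
2011: real = 8798.6/1.087 = 8094.39; growth vs 2010 (7708.87) = 5.00%.

2010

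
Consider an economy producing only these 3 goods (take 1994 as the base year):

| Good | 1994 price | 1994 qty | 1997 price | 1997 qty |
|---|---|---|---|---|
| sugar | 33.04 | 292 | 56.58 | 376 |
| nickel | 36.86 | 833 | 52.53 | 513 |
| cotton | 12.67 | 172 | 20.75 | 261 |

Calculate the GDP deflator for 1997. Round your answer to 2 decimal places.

154.85

Nominal GDP 1997 = 56.58·376 + 52.53·513 + 20.75·261 = 53637.72.
Real GDP 1997 (at 1994 prices) = 33.04·376 + 36.86·513 + 12.67·261 = 34639.09.
Deflator = Nominal/Real × 100 = 53637.72/34639.09 × 100 = 154.847.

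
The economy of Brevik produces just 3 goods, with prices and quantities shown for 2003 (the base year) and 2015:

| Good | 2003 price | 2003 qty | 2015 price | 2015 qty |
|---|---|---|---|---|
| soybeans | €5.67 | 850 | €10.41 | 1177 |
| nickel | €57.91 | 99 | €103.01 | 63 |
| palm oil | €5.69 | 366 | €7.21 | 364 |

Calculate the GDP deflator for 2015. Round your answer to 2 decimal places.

Nominal GDP 2015 = 10.41·1177 + 103.01·63 + 7.21·364 = 21366.64.
Real GDP 2015 (at 2003 prices) = 5.67·1177 + 57.91·63 + 5.69·364 = 12393.08.
Deflator = Nominal/Real × 100 = 21366.64/12393.08 × 100 = 172.408.

172.41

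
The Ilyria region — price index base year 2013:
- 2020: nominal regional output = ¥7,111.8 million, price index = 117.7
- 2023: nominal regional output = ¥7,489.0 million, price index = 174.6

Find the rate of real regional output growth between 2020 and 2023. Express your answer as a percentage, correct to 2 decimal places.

-29.01%

Real regional output 2020 = 7111.8 / 1.177 = 6042.31.
Real regional output 2023 = 7489.0 / 1.746 = 4289.23.
Real growth = 4289.23 / 6042.31 − 1 = -0.2901.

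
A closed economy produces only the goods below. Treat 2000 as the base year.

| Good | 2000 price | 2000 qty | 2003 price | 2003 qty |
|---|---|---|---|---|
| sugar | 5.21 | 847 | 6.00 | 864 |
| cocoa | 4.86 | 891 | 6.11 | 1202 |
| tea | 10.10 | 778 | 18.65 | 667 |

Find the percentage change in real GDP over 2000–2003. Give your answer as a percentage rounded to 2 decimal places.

2.88%

Real GDP 2000 = Nominal GDP 2000 = 5.21·847 + 4.86·891 + 10.10·778 = 16600.93.
Real GDP 2003 (at 2000 prices) = 5.21·864 + 4.86·1202 + 10.10·667 = 17079.86.
Real growth = 17079.86/16600.93 − 1 = 0.0288.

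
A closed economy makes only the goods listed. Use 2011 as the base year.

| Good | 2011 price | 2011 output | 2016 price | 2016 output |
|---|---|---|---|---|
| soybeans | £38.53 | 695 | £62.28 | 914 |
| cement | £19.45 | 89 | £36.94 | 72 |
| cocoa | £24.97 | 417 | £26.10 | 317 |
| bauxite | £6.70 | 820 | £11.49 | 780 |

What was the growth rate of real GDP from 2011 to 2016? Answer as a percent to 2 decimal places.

12.03%

Real GDP 2011 = Nominal GDP 2011 = 38.53·695 + 19.45·89 + 24.97·417 + 6.70·820 = 44415.89.
Real GDP 2016 (at 2011 prices) = 38.53·914 + 19.45·72 + 24.97·317 + 6.70·780 = 49758.31.
Real growth = 49758.31/44415.89 − 1 = 0.1203.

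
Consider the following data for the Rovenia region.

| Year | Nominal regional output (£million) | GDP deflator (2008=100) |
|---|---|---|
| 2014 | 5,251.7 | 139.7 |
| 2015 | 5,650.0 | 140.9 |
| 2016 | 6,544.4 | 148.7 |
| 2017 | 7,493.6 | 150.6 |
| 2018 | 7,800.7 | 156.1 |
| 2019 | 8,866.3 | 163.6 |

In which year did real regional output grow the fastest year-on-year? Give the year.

2017

2015: real = 5650.0/1.409 = 4009.94; growth vs 2014 (3759.27) = 6.67%.
2016: real = 6544.4/1.487 = 4401.08; growth vs 2015 (4009.94) = 9.75%.
2017: real = 7493.6/1.506 = 4975.83; growth vs 2016 (4401.08) = 13.06%.
2018: real = 7800.7/1.561 = 4997.25; growth vs 2017 (4975.83) = 0.43%.
2019: real = 8866.3/1.636 = 5419.50; growth vs 2018 (4997.25) = 8.45%.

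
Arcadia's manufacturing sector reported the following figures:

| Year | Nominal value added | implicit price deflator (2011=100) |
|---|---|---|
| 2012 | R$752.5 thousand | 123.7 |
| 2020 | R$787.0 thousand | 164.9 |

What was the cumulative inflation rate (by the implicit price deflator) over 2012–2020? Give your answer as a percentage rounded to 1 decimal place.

33.3%

Price-level change = 164.9 / 123.7 − 1 = 0.3331.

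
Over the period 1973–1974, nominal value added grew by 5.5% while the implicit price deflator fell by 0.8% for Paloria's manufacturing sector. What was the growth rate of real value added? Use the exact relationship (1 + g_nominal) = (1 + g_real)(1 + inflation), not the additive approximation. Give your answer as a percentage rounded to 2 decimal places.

(1 + g_nom) = (1 + g_real)(1 + π), so g_real = 1.0550 / 0.9920 − 1 = 0.06351.

6.35%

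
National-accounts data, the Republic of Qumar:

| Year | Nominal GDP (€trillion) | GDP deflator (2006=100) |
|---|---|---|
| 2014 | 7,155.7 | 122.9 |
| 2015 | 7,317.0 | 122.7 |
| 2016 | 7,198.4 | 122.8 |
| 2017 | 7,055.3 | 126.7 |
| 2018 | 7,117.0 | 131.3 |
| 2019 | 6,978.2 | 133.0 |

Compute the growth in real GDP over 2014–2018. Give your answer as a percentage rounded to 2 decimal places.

Real GDP 2014 = 7155.7/1.229 = 5822.38.
Real GDP 2018 = 7117.0/1.313 = 5420.41.
Change = 5420.41/5822.38 − 1 = -0.0690.

-6.90%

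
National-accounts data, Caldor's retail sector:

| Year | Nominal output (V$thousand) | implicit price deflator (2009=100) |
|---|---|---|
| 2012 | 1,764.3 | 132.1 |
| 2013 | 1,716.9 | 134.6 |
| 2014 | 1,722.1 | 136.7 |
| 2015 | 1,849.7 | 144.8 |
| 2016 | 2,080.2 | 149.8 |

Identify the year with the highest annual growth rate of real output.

2016

2013: real = 1716.9/1.346 = 1275.56; growth vs 2012 (1335.58) = -4.49%.
2014: real = 1722.1/1.367 = 1259.77; growth vs 2013 (1275.56) = -1.24%.
2015: real = 1849.7/1.448 = 1277.42; growth vs 2014 (1259.77) = 1.40%.
2016: real = 2080.2/1.498 = 1388.65; growth vs 2015 (1277.42) = 8.71%.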